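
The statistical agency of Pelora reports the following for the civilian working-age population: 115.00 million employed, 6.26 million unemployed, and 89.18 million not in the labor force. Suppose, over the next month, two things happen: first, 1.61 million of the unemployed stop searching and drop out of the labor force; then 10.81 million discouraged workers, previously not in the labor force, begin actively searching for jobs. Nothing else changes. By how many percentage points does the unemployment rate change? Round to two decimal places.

The unemployment rate changes by +6.69 percentage points.

Initially, labor force = 115.00 + 6.26 = 121.26 million, so u = 6.26/121.26 = 5.16%.
After the first change, unemployed and labor force both fall by 1.61 → E = 115.00, U = 4.65, labor force = 119.65 million.
After the second change, unemployed and labor force both rise by 10.81 → E = 115.00, U = 15.46, labor force = 130.46 million.
New unemployment rate = 15.46 / 130.46 = 11.85%.
Change = 11.85% − 5.16% = +6.69 percentage points.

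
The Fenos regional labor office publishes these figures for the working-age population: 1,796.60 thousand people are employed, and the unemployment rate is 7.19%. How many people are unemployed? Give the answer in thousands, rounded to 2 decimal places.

About 139.18 thousand are unemployed.

Let U be the number unemployed. The labor force is E + U, and U/(E+U) = 0.0719.
So U = 0.0719 × 1,796.60 / (1 − 0.0719) = 129.1755 / 0.9281 ≈ 139.18 thousand.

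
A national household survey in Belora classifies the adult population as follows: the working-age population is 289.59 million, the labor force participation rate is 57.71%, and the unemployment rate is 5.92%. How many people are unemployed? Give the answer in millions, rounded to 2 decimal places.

Labor force = 0.5771 × 289.59 = 167.12 million.
Unemployed = 0.0592 × 167.12 ≈ 9.89 million.

About 9.89 million are unemployed.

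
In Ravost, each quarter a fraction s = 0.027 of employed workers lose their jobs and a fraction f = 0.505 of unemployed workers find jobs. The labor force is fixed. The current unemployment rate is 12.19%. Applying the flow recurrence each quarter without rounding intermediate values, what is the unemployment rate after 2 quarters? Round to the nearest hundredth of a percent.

Unemployment rate after two quarters ≈ 6.63%.

With a fixed labor force, u_{t+1} = u_t + s·(1−u_t) − f·u_t = u_t·(1−s−f) + s.
Here 1−s−f = 0.468 and s = 0.027.
u_1 = 0.121900 × 0.468 + 0.027 = 0.084049.
u_2 = 0.084049 × 0.468 + 0.027 = 0.066335.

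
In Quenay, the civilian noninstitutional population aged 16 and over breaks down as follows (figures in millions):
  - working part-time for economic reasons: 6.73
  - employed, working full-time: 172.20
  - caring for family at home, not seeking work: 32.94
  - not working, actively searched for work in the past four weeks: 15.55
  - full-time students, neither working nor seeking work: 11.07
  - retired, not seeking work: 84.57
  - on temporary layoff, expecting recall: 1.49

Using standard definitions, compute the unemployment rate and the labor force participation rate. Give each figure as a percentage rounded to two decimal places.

Employed = 6.73 + 172.20 = 178.93 million (anyone who worked, including part-time for economic reasons, counts as employed).
Unemployed = 15.55 + 1.49 = 17.04 million (jobless and actively searching, or on temporary layoff).
Labor force = 178.93 + 17.04 = 195.97 million.
Not in labor force = 32.94 + 11.07 + 84.57 = 128.58 million (those not working and not actively searching are outside the labor force).
Civilian working-age population = 195.97 + 128.58 = 324.55 million.
Unemployment rate = 17.04 / 195.97 = 8.70%.
Labor force participation rate = 195.97 / 324.55 = 60.38%.

Unemployment rate ≈ 8.70%; labor force participation rate ≈ 60.38%.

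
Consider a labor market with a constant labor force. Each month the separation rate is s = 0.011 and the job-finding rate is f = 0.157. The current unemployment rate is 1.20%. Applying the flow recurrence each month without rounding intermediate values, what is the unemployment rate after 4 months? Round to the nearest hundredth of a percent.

Unemployment rate after four months ≈ 3.99%.

With a fixed labor force, u_{t+1} = u_t + s·(1−u_t) − f·u_t = u_t·(1−s−f) + s.
Here 1−s−f = 0.832 and s = 0.011.
u_1 = 0.012000 × 0.832 + 0.011 = 0.020984.
u_2 = 0.020984 × 0.832 + 0.011 = 0.028459.
u_3 = 0.028459 × 0.832 + 0.011 = 0.034678.
u_4 = 0.034678 × 0.832 + 0.011 = 0.039852.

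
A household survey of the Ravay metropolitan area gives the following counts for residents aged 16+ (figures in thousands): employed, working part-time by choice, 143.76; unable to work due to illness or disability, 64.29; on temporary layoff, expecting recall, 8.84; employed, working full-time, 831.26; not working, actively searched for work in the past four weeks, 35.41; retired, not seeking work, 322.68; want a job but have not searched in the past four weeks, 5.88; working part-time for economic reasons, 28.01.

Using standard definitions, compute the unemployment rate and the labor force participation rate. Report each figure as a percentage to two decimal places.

Unemployment rate ≈ 4.23%; labor force participation rate ≈ 72.72%.

Employed = 143.76 + 831.26 + 28.01 = 1,003.03 thousand (anyone who worked, including part-time for economic reasons, counts as employed).
Unemployed = 8.84 + 35.41 = 44.25 thousand (jobless and actively searching, or on temporary layoff).
Labor force = 1,003.03 + 44.25 = 1,047.28 thousand.
Not in labor force = 64.29 + 322.68 + 5.88 = 392.85 thousand (those not working and not actively searching are outside the labor force — including those who want a job but have given up searching).
Civilian working-age population = 1,047.28 + 392.85 = 1,440.13 thousand.
Unemployment rate = 44.25 / 1,047.28 = 4.23%.
Labor force participation rate = 1,047.28 / 1,440.13 = 72.72%.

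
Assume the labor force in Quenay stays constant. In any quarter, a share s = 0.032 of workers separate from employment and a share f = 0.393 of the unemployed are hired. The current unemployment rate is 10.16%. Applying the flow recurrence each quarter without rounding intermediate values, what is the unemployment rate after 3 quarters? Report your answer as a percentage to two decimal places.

Unemployment rate after three quarters ≈ 8.03%.

With a fixed labor force, u_{t+1} = u_t + s·(1−u_t) − f·u_t = u_t·(1−s−f) + s.
Here 1−s−f = 0.575 and s = 0.032.
u_1 = 0.101600 × 0.575 + 0.032 = 0.090420.
u_2 = 0.090420 × 0.575 + 0.032 = 0.083991.
u_3 = 0.083991 × 0.575 + 0.032 = 0.080295.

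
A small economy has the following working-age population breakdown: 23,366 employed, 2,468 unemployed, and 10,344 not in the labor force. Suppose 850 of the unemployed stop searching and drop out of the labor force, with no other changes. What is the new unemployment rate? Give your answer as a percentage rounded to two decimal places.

New unemployment rate ≈ 6.48%.

Initially, labor force = 23,366 + 2,468 = 25,834, so u = 2,468/25,834 = 9.55%.
After the change, unemployed and labor force both fall by 850 → E = 23,366, U = 1,618, labor force = 24,984.
New unemployment rate = 1,618 / 24,984 = 6.48%.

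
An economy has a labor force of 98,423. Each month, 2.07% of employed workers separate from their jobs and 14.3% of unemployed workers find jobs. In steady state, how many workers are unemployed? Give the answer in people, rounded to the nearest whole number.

About 12,446 are unemployed in steady state.

Steady-state unemployment rate u* = s/(s+f) = 2.07/(2.07+14.3) = 0.126451.
Unemployed = u* × labor force = 0.126451 × 98,423 ≈ 12,446.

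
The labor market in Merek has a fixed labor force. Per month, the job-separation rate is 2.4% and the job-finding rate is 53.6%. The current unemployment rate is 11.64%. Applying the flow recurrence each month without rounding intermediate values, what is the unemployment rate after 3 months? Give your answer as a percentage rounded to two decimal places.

Unemployment rate after three months ≈ 4.91%.

With a fixed labor force, u_{t+1} = u_t + s·(1−u_t) − f·u_t = u_t·(1−s−f) + s.
Here 1−s−f = 0.440 and s = 0.024.
u_1 = 0.116400 × 0.440 + 0.024 = 0.075216.
u_2 = 0.075216 × 0.440 + 0.024 = 0.057095.
u_3 = 0.057095 × 0.440 + 0.024 = 0.049122.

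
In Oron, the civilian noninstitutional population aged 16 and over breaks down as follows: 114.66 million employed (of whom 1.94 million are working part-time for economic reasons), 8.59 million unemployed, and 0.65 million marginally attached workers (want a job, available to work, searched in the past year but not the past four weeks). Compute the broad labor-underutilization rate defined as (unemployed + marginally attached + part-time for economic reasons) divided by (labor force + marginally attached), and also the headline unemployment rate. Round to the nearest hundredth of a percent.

Labor force = 114.66 + 8.59 = 123.25 million.
Numerator = 8.59 + 0.65 + 1.94 = 11.18 million.
Denominator = 123.25 + 0.65 = 123.90 million.
Broad rate = 11.18 / 123.90 = 9.02%.
Headline unemployment rate = 8.59 / 123.25 = 6.97%.

Broad underutilization rate ≈ 9.02%; headline unemployment rate ≈ 6.97%.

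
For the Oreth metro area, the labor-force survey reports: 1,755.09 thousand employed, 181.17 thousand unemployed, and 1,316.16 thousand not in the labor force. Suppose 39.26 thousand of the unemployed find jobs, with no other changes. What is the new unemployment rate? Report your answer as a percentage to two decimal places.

New unemployment rate ≈ 7.33%.

Initially, labor force = 1,755.09 + 181.17 = 1,936.26 thousand, so u = 181.17/1,936.26 = 9.36%.
After the change, unemployed falls and employed rises by 39.26; labor force unchanged → E = 1,794.35, U = 141.91, labor force = 1,936.26 thousand.
New unemployment rate = 141.91 / 1,936.26 = 7.33%.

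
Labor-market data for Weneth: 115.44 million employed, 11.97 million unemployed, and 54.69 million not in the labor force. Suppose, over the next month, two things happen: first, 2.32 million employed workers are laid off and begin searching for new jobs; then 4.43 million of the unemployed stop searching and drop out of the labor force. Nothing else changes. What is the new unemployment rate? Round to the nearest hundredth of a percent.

New unemployment rate ≈ 8.02%.

Initially, labor force = 115.44 + 11.97 = 127.41 million, so u = 11.97/127.41 = 9.39%.
After the first change, employed falls and unemployed rises by 2.32; labor force unchanged → E = 113.12, U = 14.29, labor force = 127.41 million.
After the second change, unemployed and labor force both fall by 4.43 → E = 113.12, U = 9.86, labor force = 122.98 million.
New unemployment rate = 9.86 / 122.98 = 8.02%.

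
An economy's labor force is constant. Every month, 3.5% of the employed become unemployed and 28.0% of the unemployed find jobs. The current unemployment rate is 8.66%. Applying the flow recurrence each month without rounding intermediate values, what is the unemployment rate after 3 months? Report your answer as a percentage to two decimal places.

Unemployment rate after three months ≈ 10.32%.

With a fixed labor force, u_{t+1} = u_t + s·(1−u_t) − f·u_t = u_t·(1−s−f) + s.
Here 1−s−f = 0.685 and s = 0.035.
u_1 = 0.086600 × 0.685 + 0.035 = 0.094321.
u_2 = 0.094321 × 0.685 + 0.035 = 0.099610.
u_3 = 0.099610 × 0.685 + 0.035 = 0.103233.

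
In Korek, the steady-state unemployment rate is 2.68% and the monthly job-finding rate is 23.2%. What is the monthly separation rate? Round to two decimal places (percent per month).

Separation rate ≈ 0.64% per month.

From u* = s/(s+f): s = u·f/(1−u).
s = 0.0268 × 23.2 / (1 − 0.0268) = 0.6218 / 0.9732 ≈ 0.64% per month.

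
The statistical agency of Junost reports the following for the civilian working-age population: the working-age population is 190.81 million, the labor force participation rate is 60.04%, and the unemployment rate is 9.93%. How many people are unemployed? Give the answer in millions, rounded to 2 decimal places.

About 11.38 million are unemployed.

Labor force = 0.6004 × 190.81 = 114.56 million.
Unemployed = 0.0993 × 114.56 ≈ 11.38 million.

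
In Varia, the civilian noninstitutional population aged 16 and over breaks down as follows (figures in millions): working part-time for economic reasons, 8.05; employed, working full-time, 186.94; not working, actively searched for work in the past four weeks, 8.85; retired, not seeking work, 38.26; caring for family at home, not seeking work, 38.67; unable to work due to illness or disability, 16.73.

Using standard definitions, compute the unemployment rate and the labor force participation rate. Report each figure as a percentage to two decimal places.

Unemployment rate ≈ 4.34%; labor force participation rate ≈ 68.52%.

Employed = 8.05 + 186.94 = 194.99 million (anyone who worked, including part-time for economic reasons, counts as employed).
Unemployed = 8.85 million.
Labor force = 194.99 + 8.85 = 203.84 million.
Not in labor force = 38.26 + 38.67 + 16.73 = 93.66 million (those not working and not actively searching are outside the labor force).
Civilian working-age population = 203.84 + 93.66 = 297.50 million.
Unemployment rate = 8.85 / 203.84 = 4.34%.
Labor force participation rate = 203.84 / 297.50 = 68.52%.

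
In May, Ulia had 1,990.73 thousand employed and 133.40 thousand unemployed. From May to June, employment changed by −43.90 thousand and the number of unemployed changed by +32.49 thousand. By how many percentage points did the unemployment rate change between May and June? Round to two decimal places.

May: labor force = 1,990.73 + 133.40 = 2,124.13; u = 133.40/2,124.13 = 6.28%.
June: labor force = 1,946.83 + 165.89 = 2,112.72; u = 165.89/2,112.72 = 7.85%.
Change = 7.85% − 6.28% = +1.57 pp.

The unemployment rate changed by +1.57 percentage points.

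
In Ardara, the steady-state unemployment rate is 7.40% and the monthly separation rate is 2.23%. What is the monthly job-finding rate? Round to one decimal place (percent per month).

Job-finding rate ≈ 27.9% per month.

From u* = s/(s+f): f = s·(1−u)/u.
f = 2.23 × (1 − 0.0740) / 0.0740 = 2.0650 / 0.0740 ≈ 27.9% per month.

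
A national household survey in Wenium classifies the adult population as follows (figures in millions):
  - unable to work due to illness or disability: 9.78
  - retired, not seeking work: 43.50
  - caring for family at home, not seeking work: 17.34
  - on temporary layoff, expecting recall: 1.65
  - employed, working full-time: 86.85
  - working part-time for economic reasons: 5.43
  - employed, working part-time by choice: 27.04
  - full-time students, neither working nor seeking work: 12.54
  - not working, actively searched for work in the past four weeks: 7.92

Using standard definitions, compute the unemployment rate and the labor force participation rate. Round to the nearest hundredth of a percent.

Employed = 86.85 + 5.43 + 27.04 = 119.32 million (anyone who worked, including part-time for economic reasons, counts as employed).
Unemployed = 1.65 + 7.92 = 9.57 million (jobless and actively searching, or on temporary layoff).
Labor force = 119.32 + 9.57 = 128.89 million.
Not in labor force = 9.78 + 43.50 + 17.34 + 12.54 = 83.16 million (those not working and not actively searching are outside the labor force).
Civilian working-age population = 128.89 + 83.16 = 212.05 million.
Unemployment rate = 9.57 / 128.89 = 7.42%.
Labor force participation rate = 128.89 / 212.05 = 60.78%.

Unemployment rate ≈ 7.42%; labor force participation rate ≈ 60.78%.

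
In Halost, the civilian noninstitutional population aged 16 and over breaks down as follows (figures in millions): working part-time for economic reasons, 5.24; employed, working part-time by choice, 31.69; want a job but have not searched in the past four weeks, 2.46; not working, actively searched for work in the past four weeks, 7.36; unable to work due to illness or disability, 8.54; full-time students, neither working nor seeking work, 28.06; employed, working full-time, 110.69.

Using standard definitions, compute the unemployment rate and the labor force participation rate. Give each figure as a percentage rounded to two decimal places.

Unemployment rate ≈ 4.75%; labor force participation rate ≈ 79.87%.

Employed = 5.24 + 31.69 + 110.69 = 147.62 million (anyone who worked, including part-time for economic reasons, counts as employed).
Unemployed = 7.36 million.
Labor force = 147.62 + 7.36 = 154.98 million.
Not in labor force = 2.46 + 8.54 + 28.06 = 39.06 million (those not working and not actively searching are outside the labor force — including those who want a job but have given up searching).
Civilian working-age population = 154.98 + 39.06 = 194.04 million.
Unemployment rate = 7.36 / 154.98 = 4.75%.
Labor force participation rate = 154.98 / 194.04 = 79.87%.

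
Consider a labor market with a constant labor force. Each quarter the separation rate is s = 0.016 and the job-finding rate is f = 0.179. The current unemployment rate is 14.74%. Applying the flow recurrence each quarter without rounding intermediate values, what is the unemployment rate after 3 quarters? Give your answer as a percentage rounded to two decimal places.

Unemployment rate after three quarters ≈ 11.61%.

With a fixed labor force, u_{t+1} = u_t + s·(1−u_t) − f·u_t = u_t·(1−s−f) + s.
Here 1−s−f = 0.805 and s = 0.016.
u_1 = 0.147400 × 0.805 + 0.016 = 0.134657.
u_2 = 0.134657 × 0.805 + 0.016 = 0.124399.
u_3 = 0.124399 × 0.805 + 0.016 = 0.116141.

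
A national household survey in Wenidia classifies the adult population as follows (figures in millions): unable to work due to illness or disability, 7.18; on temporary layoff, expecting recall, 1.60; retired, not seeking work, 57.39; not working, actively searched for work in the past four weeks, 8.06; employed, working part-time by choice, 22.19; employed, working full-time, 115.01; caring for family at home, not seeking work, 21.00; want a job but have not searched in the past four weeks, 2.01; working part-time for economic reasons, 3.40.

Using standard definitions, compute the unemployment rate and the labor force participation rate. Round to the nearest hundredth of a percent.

Employed = 22.19 + 115.01 + 3.40 = 140.60 million (anyone who worked, including part-time for economic reasons, counts as employed).
Unemployed = 1.60 + 8.06 = 9.66 million (jobless and actively searching, or on temporary layoff).
Labor force = 140.60 + 9.66 = 150.26 million.
Not in labor force = 7.18 + 57.39 + 21.00 + 2.01 = 87.58 million (those not working and not actively searching are outside the labor force — including those who want a job but have given up searching).
Civilian working-age population = 150.26 + 87.58 = 237.84 million.
Unemployment rate = 9.66 / 150.26 = 6.43%.
Labor force participation rate = 150.26 / 237.84 = 63.18%.

Unemployment rate ≈ 6.43%; labor force participation rate ≈ 63.18%.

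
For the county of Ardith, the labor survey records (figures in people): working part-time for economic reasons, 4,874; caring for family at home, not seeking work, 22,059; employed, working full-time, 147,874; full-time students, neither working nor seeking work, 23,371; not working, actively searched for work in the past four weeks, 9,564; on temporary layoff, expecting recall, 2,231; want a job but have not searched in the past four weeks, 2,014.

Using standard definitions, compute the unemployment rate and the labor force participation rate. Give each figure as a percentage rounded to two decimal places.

Unemployment rate ≈ 7.17%; labor force participation rate ≈ 77.62%.

Employed = 4,874 + 147,874 = 152,748 (anyone who worked, including part-time for economic reasons, counts as employed).
Unemployed = 9,564 + 2,231 = 11,795 (jobless and actively searching, or on temporary layoff).
Labor force = 152,748 + 11,795 = 164,543.
Not in labor force = 22,059 + 23,371 + 2,014 = 47,444 (those not working and not actively searching are outside the labor force — including those who want a job but have given up searching).
Civilian working-age population = 164,543 + 47,444 = 211,987.
Unemployment rate = 11,795 / 164,543 = 7.17%.
Labor force participation rate = 164,543 / 211,987 = 77.62%.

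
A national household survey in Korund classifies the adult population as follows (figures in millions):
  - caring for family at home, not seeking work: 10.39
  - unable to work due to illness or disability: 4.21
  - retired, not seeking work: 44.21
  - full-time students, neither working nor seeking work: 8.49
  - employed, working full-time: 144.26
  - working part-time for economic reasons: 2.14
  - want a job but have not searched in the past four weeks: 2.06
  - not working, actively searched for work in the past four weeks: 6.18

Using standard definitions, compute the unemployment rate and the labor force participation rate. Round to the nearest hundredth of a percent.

Unemployment rate ≈ 4.05%; labor force participation rate ≈ 68.75%.

Employed = 144.26 + 2.14 = 146.40 million (anyone who worked, including part-time for economic reasons, counts as employed).
Unemployed = 6.18 million.
Labor force = 146.40 + 6.18 = 152.58 million.
Not in labor force = 10.39 + 4.21 + 44.21 + 8.49 + 2.06 = 69.36 million (those not working and not actively searching are outside the labor force — including those who want a job but have given up searching).
Civilian working-age population = 152.58 + 69.36 = 221.94 million.
Unemployment rate = 6.18 / 152.58 = 4.05%.
Labor force participation rate = 152.58 / 221.94 = 68.75%.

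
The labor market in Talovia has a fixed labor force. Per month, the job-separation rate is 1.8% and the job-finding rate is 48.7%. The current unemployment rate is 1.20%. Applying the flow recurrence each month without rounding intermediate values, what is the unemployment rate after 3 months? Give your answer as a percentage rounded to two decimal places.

Unemployment rate after three months ≈ 3.28%.

With a fixed labor force, u_{t+1} = u_t + s·(1−u_t) − f·u_t = u_t·(1−s−f) + s.
Here 1−s−f = 0.495 and s = 0.018.
u_1 = 0.012000 × 0.495 + 0.018 = 0.023940.
u_2 = 0.023940 × 0.495 + 0.018 = 0.029850.
u_3 = 0.029850 × 0.495 + 0.018 = 0.032776.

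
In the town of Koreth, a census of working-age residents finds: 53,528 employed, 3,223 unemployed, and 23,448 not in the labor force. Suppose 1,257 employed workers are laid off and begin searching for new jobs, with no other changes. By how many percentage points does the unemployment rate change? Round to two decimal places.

The unemployment rate changes by +2.21 percentage points.

Initially, labor force = 53,528 + 3,223 = 56,751, so u = 3,223/56,751 = 5.68%.
After the change, employed falls and unemployed rises by 1,257; labor force unchanged → E = 52,271, U = 4,480, labor force = 56,751.
New unemployment rate = 4,480 / 56,751 = 7.89%.
Change = 7.89% − 5.68% = +2.21 percentage points.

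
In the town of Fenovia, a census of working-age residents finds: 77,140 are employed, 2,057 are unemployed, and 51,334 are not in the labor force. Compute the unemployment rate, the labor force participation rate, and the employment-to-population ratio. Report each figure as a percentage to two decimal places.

Unemployment rate ≈ 2.60%; labor force participation rate ≈ 60.67%; employment-population ratio ≈ 59.10%.

Labor force = employed + unemployed = 77,140 + 2,057 = 79,197.
Working-age population = 79,197 + 51,334 = 130,531.
Unemployment rate = 2,057 / 79,197 = 2.60%.
Labor force participation rate = 79,197 / 130,531 = 60.67%.
Employment-population ratio = 77,140 / 130,531 = 59.10%.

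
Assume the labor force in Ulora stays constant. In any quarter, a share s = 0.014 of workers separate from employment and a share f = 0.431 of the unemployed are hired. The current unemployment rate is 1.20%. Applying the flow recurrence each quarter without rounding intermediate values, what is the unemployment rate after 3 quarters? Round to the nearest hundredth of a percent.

Unemployment rate after three quarters ≈ 2.81%.

With a fixed labor force, u_{t+1} = u_t + s·(1−u_t) − f·u_t = u_t·(1−s−f) + s.
Here 1−s−f = 0.555 and s = 0.014.
u_1 = 0.012000 × 0.555 + 0.014 = 0.020660.
u_2 = 0.020660 × 0.555 + 0.014 = 0.025466.
u_3 = 0.025466 × 0.555 + 0.014 = 0.028134.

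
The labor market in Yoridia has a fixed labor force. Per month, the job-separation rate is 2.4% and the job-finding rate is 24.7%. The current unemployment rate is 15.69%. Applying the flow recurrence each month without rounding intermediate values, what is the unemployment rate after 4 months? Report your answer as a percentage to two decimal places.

With a fixed labor force, u_{t+1} = u_t + s·(1−u_t) − f·u_t = u_t·(1−s−f) + s.
Here 1−s−f = 0.729 and s = 0.024.
u_1 = 0.156900 × 0.729 + 0.024 = 0.138380.
u_2 = 0.138380 × 0.729 + 0.024 = 0.124879.
u_3 = 0.124879 × 0.729 + 0.024 = 0.115037.
u_4 = 0.115037 × 0.729 + 0.024 = 0.107862.

Unemployment rate after four months ≈ 10.79%.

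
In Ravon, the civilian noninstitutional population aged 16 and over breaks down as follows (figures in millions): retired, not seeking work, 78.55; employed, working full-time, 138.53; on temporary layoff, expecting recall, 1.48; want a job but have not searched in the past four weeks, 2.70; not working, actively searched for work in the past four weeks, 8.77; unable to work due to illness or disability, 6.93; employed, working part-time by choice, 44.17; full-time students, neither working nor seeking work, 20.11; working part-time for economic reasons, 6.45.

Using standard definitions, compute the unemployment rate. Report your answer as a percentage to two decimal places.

Unemployment rate ≈ 5.14%.

Employed = 138.53 + 44.17 + 6.45 = 189.15 million (anyone who worked, including part-time for economic reasons, counts as employed).
Unemployed = 1.48 + 8.77 = 10.25 million (jobless and actively searching, or on temporary layoff).
Labor force = 189.15 + 10.25 = 199.40 million.
Unemployment rate = 10.25 / 199.40 = 5.14%.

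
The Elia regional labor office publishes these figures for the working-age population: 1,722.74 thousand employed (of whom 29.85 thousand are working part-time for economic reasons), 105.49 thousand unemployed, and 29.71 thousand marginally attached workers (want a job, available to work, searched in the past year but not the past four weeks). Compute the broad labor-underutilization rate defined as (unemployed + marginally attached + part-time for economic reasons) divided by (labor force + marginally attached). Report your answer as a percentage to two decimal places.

Labor force = 1,722.74 + 105.49 = 1,828.23 thousand.
Numerator = 105.49 + 29.71 + 29.85 = 165.05 thousand.
Denominator = 1,828.23 + 29.71 = 1,857.94 thousand.
Broad rate = 165.05 / 1,857.94 = 8.88%.

Broad underutilization rate ≈ 8.88%.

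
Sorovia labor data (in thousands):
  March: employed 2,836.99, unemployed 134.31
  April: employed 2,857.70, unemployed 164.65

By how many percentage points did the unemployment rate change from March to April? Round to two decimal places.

The unemployment rate changed by +0.93 percentage points.

March: labor force = 2,836.99 + 134.31 = 2,971.30; u = 134.31/2,971.30 = 4.52%.
April: labor force = 2,857.70 + 164.65 = 3,022.35; u = 164.65/3,022.35 = 5.45%.
Change = 5.45% − 4.52% = +0.93 pp.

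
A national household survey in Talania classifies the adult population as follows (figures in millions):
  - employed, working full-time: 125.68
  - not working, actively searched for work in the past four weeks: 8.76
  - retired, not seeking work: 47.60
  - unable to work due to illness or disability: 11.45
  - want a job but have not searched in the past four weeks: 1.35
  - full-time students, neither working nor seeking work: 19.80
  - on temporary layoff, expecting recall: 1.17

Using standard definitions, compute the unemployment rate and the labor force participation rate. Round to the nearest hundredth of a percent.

Unemployment rate ≈ 7.32%; labor force participation rate ≈ 62.84%.

Employed = 125.68 million.
Unemployed = 8.76 + 1.17 = 9.93 million (jobless and actively searching, or on temporary layoff).
Labor force = 125.68 + 9.93 = 135.61 million.
Not in labor force = 47.60 + 11.45 + 1.35 + 19.80 = 80.20 million (those not working and not actively searching are outside the labor force — including those who want a job but have given up searching).
Civilian working-age population = 135.61 + 80.20 = 215.81 million.
Unemployment rate = 9.93 / 135.61 = 7.32%.
Labor force participation rate = 135.61 / 215.81 = 62.84%.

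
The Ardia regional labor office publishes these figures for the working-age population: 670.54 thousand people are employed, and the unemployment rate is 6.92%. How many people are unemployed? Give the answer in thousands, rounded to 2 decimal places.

Let U be the number unemployed. The labor force is E + U, and U/(E+U) = 0.0692.
So U = 0.0692 × 670.54 / (1 − 0.0692) = 46.4014 / 0.9308 ≈ 49.85 thousand.

About 49.85 thousand are unemployed.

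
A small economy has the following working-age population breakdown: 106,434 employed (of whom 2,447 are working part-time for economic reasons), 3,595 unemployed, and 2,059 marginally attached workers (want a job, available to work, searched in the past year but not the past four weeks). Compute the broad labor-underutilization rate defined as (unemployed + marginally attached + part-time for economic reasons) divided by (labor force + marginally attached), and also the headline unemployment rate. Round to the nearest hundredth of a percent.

Labor force = 106,434 + 3,595 = 110,029.
Numerator = 3,595 + 2,059 + 2,447 = 8,101.
Denominator = 110,029 + 2,059 = 112,088.
Broad rate = 8,101 / 112,088 = 7.23%.
Headline unemployment rate = 3,595 / 110,029 = 3.27%.

Broad underutilization rate ≈ 7.23%; headline unemployment rate ≈ 3.27%.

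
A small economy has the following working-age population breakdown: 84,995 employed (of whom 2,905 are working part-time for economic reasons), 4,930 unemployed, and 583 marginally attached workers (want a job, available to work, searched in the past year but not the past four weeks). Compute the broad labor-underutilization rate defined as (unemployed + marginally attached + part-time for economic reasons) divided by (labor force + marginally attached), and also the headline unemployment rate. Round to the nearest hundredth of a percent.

Broad underutilization rate ≈ 9.30%; headline unemployment rate ≈ 5.48%.

Labor force = 84,995 + 4,930 = 89,925.
Numerator = 4,930 + 583 + 2,905 = 8,418.
Denominator = 89,925 + 583 = 90,508.
Broad rate = 8,418 / 90,508 = 9.30%.
Headline unemployment rate = 4,930 / 89,925 = 5.48%.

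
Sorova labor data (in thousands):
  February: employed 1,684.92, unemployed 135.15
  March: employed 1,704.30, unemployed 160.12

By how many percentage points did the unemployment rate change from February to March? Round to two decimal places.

February: labor force = 1,684.92 + 135.15 = 1,820.07; u = 135.15/1,820.07 = 7.43%.
March: labor force = 1,704.30 + 160.12 = 1,864.42; u = 160.12/1,864.42 = 8.59%.
Change = 8.59% − 7.43% = +1.16 pp.

The unemployment rate changed by +1.16 percentage points.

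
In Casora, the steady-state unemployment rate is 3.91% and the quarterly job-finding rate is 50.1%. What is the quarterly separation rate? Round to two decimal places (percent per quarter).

Separation rate ≈ 2.04% per quarter.

From u* = s/(s+f): s = u·f/(1−u).
s = 0.0391 × 50.1 / (1 − 0.0391) = 1.9589 / 0.9609 ≈ 2.04% per quarter.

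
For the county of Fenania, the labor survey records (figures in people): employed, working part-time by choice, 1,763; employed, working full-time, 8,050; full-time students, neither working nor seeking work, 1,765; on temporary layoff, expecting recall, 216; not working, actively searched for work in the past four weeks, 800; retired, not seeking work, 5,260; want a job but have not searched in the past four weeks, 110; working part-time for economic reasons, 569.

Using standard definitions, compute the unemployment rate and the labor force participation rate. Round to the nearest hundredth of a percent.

Unemployment rate ≈ 8.91%; labor force participation rate ≈ 61.50%.

Employed = 1,763 + 8,050 + 569 = 10,382 (anyone who worked, including part-time for economic reasons, counts as employed).
Unemployed = 216 + 800 = 1,016 (jobless and actively searching, or on temporary layoff).
Labor force = 10,382 + 1,016 = 11,398.
Not in labor force = 1,765 + 5,260 + 110 = 7,135 (those not working and not actively searching are outside the labor force — including those who want a job but have given up searching).
Civilian working-age population = 11,398 + 7,135 = 18,533.
Unemployment rate = 1,016 / 11,398 = 8.91%.
Labor force participation rate = 11,398 / 18,533 = 61.50%.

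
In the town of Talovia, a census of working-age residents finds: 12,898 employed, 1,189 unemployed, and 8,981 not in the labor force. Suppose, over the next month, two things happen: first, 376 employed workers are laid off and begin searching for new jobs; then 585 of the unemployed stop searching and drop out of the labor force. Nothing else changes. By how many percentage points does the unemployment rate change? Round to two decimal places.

Initially, labor force = 12,898 + 1,189 = 14,087, so u = 1,189/14,087 = 8.44%.
After the first change, employed falls and unemployed rises by 376; labor force unchanged → E = 12,522, U = 1,565, labor force = 14,087.
After the second change, unemployed and labor force both fall by 585 → E = 12,522, U = 980, labor force = 13,502.
New unemployment rate = 980 / 13,502 = 7.26%.
Change = 7.26% − 8.44% = −1.18 percentage points.

The unemployment rate changes by −1.18 percentage points.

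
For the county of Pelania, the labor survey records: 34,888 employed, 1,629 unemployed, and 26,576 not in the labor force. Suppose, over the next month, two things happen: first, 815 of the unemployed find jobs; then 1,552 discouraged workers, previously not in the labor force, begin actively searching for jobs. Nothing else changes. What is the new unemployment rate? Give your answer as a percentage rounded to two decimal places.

Initially, labor force = 34,888 + 1,629 = 36,517, so u = 1,629/36,517 = 4.46%.
After the first change, unemployed falls and employed rises by 815; labor force unchanged → E = 35,703, U = 814, labor force = 36,517.
After the second change, unemployed and labor force both rise by 1,552 → E = 35,703, U = 2,366, labor force = 38,069.
New unemployment rate = 2,366 / 38,069 = 6.22%.

New unemployment rate ≈ 6.22%.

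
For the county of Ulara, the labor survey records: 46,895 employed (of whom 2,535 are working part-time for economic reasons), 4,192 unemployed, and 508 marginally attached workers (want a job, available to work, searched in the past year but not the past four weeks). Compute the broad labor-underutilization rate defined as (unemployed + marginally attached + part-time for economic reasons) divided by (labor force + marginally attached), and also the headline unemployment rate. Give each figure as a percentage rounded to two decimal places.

Labor force = 46,895 + 4,192 = 51,087.
Numerator = 4,192 + 508 + 2,535 = 7,235.
Denominator = 51,087 + 508 = 51,595.
Broad rate = 7,235 / 51,595 = 14.02%.
Headline unemployment rate = 4,192 / 51,087 = 8.21%.

Broad underutilization rate ≈ 14.02%; headline unemployment rate ≈ 8.21%.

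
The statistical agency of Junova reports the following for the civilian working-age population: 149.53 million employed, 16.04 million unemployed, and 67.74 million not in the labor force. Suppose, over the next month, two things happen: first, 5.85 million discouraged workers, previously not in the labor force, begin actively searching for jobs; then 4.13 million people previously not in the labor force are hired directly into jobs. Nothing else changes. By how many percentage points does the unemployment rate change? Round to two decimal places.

The unemployment rate changes by +2.78 percentage points.

Initially, labor force = 149.53 + 16.04 = 165.57 million, so u = 16.04/165.57 = 9.69%.
After the first change, unemployed and labor force both rise by 5.85 → E = 149.53, U = 21.89, labor force = 171.42 million.
After the second change, employed and labor force both rise by 4.13; unemployed unchanged → E = 153.66, U = 21.89, labor force = 175.55 million.
New unemployment rate = 21.89 / 175.55 = 12.47%.
Change = 12.47% − 9.69% = +2.78 percentage points.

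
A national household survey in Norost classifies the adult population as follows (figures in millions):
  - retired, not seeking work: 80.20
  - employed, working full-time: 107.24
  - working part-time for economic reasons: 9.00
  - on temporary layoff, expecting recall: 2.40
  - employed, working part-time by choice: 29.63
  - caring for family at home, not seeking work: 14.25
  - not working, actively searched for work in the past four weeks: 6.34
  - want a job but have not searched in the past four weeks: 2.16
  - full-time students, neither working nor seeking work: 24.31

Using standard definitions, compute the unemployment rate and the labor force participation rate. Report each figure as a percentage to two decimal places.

Employed = 107.24 + 9.00 + 29.63 = 145.87 million (anyone who worked, including part-time for economic reasons, counts as employed).
Unemployed = 2.40 + 6.34 = 8.74 million (jobless and actively searching, or on temporary layoff).
Labor force = 145.87 + 8.74 = 154.61 million.
Not in labor force = 80.20 + 14.25 + 2.16 + 24.31 = 120.92 million (those not working and not actively searching are outside the labor force — including those who want a job but have given up searching).
Civilian working-age population = 154.61 + 120.92 = 275.53 million.
Unemployment rate = 8.74 / 154.61 = 5.65%.
Labor force participation rate = 154.61 / 275.53 = 56.11%.

Unemployment rate ≈ 5.65%; labor force participation rate ≈ 56.11%.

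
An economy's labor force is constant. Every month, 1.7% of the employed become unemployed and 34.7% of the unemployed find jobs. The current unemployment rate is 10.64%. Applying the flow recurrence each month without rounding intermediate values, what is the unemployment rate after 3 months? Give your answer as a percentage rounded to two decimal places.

With a fixed labor force, u_{t+1} = u_t + s·(1−u_t) − f·u_t = u_t·(1−s−f) + s.
Here 1−s−f = 0.636 and s = 0.017.
u_1 = 0.106400 × 0.636 + 0.017 = 0.084670.
u_2 = 0.084670 × 0.636 + 0.017 = 0.070850.
u_3 = 0.070850 × 0.636 + 0.017 = 0.062061.

Unemployment rate after three months ≈ 6.21%.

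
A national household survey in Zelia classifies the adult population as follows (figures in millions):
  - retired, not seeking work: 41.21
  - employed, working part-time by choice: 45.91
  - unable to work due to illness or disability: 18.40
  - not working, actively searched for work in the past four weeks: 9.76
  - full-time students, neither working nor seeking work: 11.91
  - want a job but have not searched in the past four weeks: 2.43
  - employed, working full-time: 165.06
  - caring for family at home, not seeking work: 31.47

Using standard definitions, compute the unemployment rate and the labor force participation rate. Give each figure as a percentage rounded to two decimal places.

Employed = 45.91 + 165.06 = 210.97 million.
Unemployed = 9.76 million.
Labor force = 210.97 + 9.76 = 220.73 million.
Not in labor force = 41.21 + 18.40 + 11.91 + 2.43 + 31.47 = 105.42 million (those not working and not actively searching are outside the labor force — including those who want a job but have given up searching).
Civilian working-age population = 220.73 + 105.42 = 326.15 million.
Unemployment rate = 9.76 / 220.73 = 4.42%.
Labor force participation rate = 220.73 / 326.15 = 67.68%.

Unemployment rate ≈ 4.42%; labor force participation rate ≈ 67.68%.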